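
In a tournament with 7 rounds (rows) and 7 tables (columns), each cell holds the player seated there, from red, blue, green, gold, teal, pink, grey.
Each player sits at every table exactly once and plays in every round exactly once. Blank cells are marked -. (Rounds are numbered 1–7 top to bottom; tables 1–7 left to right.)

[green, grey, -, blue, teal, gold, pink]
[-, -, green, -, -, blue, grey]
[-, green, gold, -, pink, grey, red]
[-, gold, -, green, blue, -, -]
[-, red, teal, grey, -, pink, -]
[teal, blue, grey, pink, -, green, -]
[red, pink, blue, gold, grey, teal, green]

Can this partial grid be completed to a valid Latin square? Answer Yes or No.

No round or table among the givens repeats a symbol, and propagating forced cells runs into no contradiction.
One valid completion exists (for instance, green grey red blue teal gold pink / pink teal green red gold blue grey / blue green gold teal pink grey red / grey gold pink green blue red teal / gold red teal grey green pink blue / teal blue grey pink red green gold / red pink blue gold grey teal green).

Yes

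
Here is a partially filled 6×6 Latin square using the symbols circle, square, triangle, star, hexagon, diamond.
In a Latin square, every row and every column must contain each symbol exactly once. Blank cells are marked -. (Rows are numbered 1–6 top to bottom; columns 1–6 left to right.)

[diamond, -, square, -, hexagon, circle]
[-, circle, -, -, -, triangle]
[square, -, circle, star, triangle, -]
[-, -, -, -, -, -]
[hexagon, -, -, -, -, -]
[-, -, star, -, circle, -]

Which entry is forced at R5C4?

Row 1, column 4: row 1 has {circle, square, hexagon, diamond} and column 4 has {star}, leaving only triangle.
Row 1, column 2: row 1 has {circle, square, triangle, hexagon, diamond} and column 2 has {circle}, leaving only star.
Row 2, column 1: row 2 has {circle, triangle} and column 1 has {square, hexagon, diamond}, leaving only star.
Row 6, column 1: row 6 has {circle, star} and column 1 has {square, star, hexagon, diamond}, leaving only triangle.
Row 4, column 1: row 4 has {} and column 1 has {square, triangle, star, hexagon, diamond}, leaving only circle.
Row 5, column 4 is narrowed to {circle, square, diamond}.
If it were square, propagating the remaining blanks reaches a contradiction.
If it were diamond, then row 5, column 6 would be left with no valid symbol.
So row 5, column 4 must be circle.

circle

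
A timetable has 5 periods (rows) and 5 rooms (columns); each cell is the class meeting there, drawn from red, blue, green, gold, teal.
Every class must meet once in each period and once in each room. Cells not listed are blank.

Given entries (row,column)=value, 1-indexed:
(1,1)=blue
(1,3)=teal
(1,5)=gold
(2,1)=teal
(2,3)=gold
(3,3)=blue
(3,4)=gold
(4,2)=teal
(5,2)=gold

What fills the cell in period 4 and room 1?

gold

Period 4, room 1 is narrowed to {red, green, gold}.
If it were red, then period 5, room 1 would be left with no valid symbol.
If it were green, then period 5, room 1 would be left with no valid symbol.
So period 4, room 1 must be gold.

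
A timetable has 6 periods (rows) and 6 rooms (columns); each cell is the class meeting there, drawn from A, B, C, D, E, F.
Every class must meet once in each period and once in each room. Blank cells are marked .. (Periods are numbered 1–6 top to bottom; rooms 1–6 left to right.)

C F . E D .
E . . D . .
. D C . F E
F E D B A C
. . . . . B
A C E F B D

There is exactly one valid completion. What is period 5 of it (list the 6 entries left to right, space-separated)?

D A F C E B

Period 5, room 1: period 5 has {B} and room 1 has {A, C, E, F}, leaving only D.
Period 5, room 2: period 5 has {B, D} and room 2 has {C, D, E, F}, leaving only A.
Period 5, room 3: period 5 has {A, B, D} and room 3 has {C, D, E}, leaving only F.
Period 5, room 4: period 5 has {A, B, D, F} and room 4 has {B, D, E, F}, leaving only C.
Period 5, room 5: period 5 has {A, B, C, D, F} and room 5 has {A, B, D, F}, leaving only E.
So period 5 reads: D A F C E B.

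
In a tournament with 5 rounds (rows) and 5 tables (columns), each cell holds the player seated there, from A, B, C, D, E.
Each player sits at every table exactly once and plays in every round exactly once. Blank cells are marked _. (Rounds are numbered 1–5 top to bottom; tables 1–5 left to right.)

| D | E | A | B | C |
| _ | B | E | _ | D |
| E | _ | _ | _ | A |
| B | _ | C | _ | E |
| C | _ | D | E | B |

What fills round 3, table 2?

Round 2, table 1: round 2 has {B, D, E} and table 1 has {B, C, D, E}, leaving only A.
Round 2, table 4: round 2 has {A, B, D, E} and table 4 has {B, E}, leaving only C.
Round 3, table 3: round 3 has {A, E} and table 3 has {A, C, D, E}, leaving only B.
Round 3, table 4: round 3 has {A, B, E} and table 4 has {B, C, E}, leaving only D.
Round 3 already has {A, B, D, E} and table 2 already has {B, E}, so round 3, table 2 must be C.

C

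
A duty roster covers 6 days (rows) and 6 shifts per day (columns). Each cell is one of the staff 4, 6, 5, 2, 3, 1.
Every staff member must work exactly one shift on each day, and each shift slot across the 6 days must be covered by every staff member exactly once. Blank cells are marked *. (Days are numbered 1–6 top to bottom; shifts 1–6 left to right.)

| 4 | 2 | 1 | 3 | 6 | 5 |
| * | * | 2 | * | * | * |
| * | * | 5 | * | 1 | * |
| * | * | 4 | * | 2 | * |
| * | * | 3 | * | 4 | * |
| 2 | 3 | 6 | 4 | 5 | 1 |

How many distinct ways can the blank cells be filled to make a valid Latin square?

24

Day 2, shift 1: eliminating its day and shift leaves {6, 5, 3, 1}.
Day 2, shift 2: eliminating its day and shift leaves {4, 6, 5, 1}.
Day 2, shift 4: eliminating its day and shift leaves {6, 5, 1}.
Day 2, shift 5: eliminating its day and shift leaves {3}.
Day 2, shift 6: eliminating its day and shift leaves {4, 6, 3}.
Day 3, shift 1: eliminating its day and shift leaves {6, 3}.
Day 3, shift 2: eliminating its day and shift leaves {4, 6}.
Day 3, shift 4: eliminating its day and shift leaves {6, 2}.
Day 3, shift 6: eliminating its day and shift leaves {4, 6, 2, 3}.
Day 4, shift 1: eliminating its day and shift leaves {6, 5, 3, 1}.
Day 4, shift 2: eliminating its day and shift leaves {6, 5, 1}.
Day 4, shift 4: eliminating its day and shift leaves {6, 5, 1}.
Day 4, shift 6: eliminating its day and shift leaves {6, 3}.
Day 5, shift 1: eliminating its day and shift leaves {6, 5, 1}.
Day 5, shift 2: eliminating its day and shift leaves {6, 5, 1}.
Day 5, shift 4: eliminating its day and shift leaves {6, 5, 2, 1}.
Day 5, shift 6: eliminating its day and shift leaves {6, 2}.
Enumerating the assignments across these blanks that avoid any day or shift repeat gives 24 completions.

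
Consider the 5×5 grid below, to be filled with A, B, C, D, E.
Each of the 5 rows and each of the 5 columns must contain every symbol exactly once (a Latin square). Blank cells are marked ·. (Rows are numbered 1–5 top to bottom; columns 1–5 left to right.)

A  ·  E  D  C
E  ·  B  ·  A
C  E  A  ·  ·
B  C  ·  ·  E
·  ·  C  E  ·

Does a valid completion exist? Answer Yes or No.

Yes

No row or column among the givens repeats a symbol, and propagating forced cells runs into no contradiction.
One valid completion exists (for instance, A B E D C / E D B C A / C E A B D / B C D A E / D A C E B).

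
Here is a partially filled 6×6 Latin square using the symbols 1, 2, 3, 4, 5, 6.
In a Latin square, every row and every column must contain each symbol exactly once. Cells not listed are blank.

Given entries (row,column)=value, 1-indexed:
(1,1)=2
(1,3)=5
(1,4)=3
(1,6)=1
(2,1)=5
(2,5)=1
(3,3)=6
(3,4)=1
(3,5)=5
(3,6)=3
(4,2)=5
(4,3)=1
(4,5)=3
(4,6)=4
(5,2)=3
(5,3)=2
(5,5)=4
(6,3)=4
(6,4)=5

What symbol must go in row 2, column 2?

6

Row 1, column 5: row 1 has {1, 2, 3, 5} and column 5 has {1, 3, 4, 5}, leaving only 6.
Row 1, column 2: row 1 has {1, 2, 3, 5, 6} and column 2 has {3, 5}, leaving only 4.
Row 2, column 3: row 2 has {1, 5} and column 3 has {1, 2, 4, 5, 6}, leaving only 3.
Row 3, column 1: row 3 has {1, 3, 5, 6} and column 1 has {2, 5}, leaving only 4.
Row 3, column 2: row 3 has {1, 3, 4, 5, 6} and column 2 has {3, 4, 5}, leaving only 2.
Row 2 already has {1, 3, 5} and column 2 already has {2, 3, 4, 5}, so row 2, column 2 must be 6.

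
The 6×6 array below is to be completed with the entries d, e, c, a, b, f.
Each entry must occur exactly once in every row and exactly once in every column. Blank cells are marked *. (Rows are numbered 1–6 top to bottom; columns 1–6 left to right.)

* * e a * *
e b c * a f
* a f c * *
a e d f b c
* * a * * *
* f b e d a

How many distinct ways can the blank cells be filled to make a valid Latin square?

3

Row 1, column 1: eliminating its row and column leaves {d, c, b, f}.
Row 1, column 2: eliminating its row and column leaves {d, c}.
Row 1, column 5: eliminating its row and column leaves {c, f}.
Row 1, column 6: eliminating its row and column leaves {d, b}.
Row 2, column 4: eliminating its row and column leaves {d}.
Row 3, column 1: eliminating its row and column leaves {d, b}.
Row 3, column 5: eliminating its row and column leaves {e}.
Row 3, column 6: eliminating its row and column leaves {d, e, b}.
Row 5, column 1: eliminating its row and column leaves {d, c, b, f}.
Row 5, column 2: eliminating its row and column leaves {d, c}.
Row 5, column 4: eliminating its row and column leaves {d, b}.
Row 5, column 5: eliminating its row and column leaves {e, c, f}.
Row 5, column 6: eliminating its row and column leaves {d, e, b}.
Row 6, column 1: eliminating its row and column leaves {c}.
Enumerating the assignments across these blanks that avoid any row or column repeat gives 3 completions.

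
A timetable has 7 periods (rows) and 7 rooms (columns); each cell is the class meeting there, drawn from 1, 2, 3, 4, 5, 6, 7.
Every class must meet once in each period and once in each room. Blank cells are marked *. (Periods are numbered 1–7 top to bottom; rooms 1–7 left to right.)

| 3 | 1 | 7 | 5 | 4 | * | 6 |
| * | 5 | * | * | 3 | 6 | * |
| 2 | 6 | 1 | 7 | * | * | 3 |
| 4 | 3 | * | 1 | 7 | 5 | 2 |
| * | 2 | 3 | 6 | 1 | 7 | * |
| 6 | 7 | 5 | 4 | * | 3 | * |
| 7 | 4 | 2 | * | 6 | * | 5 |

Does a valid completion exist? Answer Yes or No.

Yes

No period or room among the givens repeats a symbol, and propagating forced cells runs into no contradiction.
One valid completion exists (for instance, 3 1 7 5 4 2 6 / 1 5 4 2 3 6 7 / 2 6 1 7 5 4 3 / 4 3 6 1 7 5 2 / 5 2 3 6 1 7 4 / 6 7 5 4 2 3 1 / 7 4 2 3 6 1 5).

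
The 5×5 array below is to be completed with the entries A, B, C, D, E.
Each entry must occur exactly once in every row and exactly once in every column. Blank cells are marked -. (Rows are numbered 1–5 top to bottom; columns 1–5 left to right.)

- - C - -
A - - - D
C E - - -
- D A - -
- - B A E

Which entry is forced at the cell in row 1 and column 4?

D

Row 2, column 3: row 2 has {A, D} and column 3 has {A, B, C}, leaving only E.
Row 3, column 3: row 3 has {C, E} and column 3 has {A, B, C, E}, leaving only D.
Row 3, column 4: row 3 has {C, D, E} and column 4 has {A}, leaving only B.
Row 2, column 4: row 2 has {A, D, E} and column 4 has {A, B}, leaving only C.
Row 2, column 2: row 2 has {A, C, D, E} and column 2 has {D, E}, leaving only B.
Row 1, column 2: row 1 has {C} and column 2 has {B, D, E}, leaving only A.
Row 1, column 5: row 1 has {A, C} and column 5 has {D, E}, leaving only B.
Row 3, column 5: row 3 has {B, C, D, E} and column 5 has {B, D, E}, leaving only A.
Row 4, column 4: row 4 has {A, D} and column 4 has {A, B, C}, leaving only E.
Row 1 already has {A, B, C} and column 4 already has {A, B, C, E}, so row 1, column 4 must be D.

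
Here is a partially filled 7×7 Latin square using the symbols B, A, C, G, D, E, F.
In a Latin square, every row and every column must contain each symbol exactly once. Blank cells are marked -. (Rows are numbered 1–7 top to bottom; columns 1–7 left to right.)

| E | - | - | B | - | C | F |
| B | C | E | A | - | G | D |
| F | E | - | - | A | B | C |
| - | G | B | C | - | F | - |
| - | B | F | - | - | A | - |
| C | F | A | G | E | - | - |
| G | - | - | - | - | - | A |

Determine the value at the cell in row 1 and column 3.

Row 2, column 5: row 2 has {B, A, C, G, D, E} and column 5 has {A, E}, leaving only F.
Row 3, column 4: row 3 has {B, A, C, E, F} and column 4 has {B, A, C, G}, leaving only D.
Row 3, column 3: row 3 has {B, A, C, D, E, F} and column 3 has {B, A, E, F}, leaving only G.
Row 1 already has {B, C, E, F} and column 3 already has {B, A, G, E, F}, so row 1, column 3 must be D.

D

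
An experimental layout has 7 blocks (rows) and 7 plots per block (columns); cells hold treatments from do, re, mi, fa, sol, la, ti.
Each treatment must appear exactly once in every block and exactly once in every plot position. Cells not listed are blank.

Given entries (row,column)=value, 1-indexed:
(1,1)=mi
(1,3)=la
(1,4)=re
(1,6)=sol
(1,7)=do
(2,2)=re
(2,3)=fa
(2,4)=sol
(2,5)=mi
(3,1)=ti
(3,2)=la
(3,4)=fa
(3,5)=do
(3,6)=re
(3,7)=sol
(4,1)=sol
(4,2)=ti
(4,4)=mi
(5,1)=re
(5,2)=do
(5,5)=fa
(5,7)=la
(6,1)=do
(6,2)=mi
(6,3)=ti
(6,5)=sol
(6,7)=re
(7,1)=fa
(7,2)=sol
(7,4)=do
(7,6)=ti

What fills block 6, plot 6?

fa

Block 1, plot 2: block 1 has {do, re, mi, sol, la} and plot 2 has {do, re, mi, sol, la, ti}, leaving only fa.
Block 1, plot 5: block 1 has {do, re, mi, fa, sol, la} and plot 5 has {do, mi, fa, sol}, leaving only ti.
Block 2, plot 1: block 2 has {re, mi, fa, sol} and plot 1 has {do, re, mi, fa, sol, ti}, leaving only la.
Block 2, plot 6: block 2 has {re, mi, fa, sol, la} and plot 6 has {re, sol, ti}, leaving only do.
Block 2, plot 7: block 2 has {do, re, mi, fa, sol, la} and plot 7 has {do, re, sol, la}, leaving only ti.
Block 3, plot 3: block 3 has {do, re, fa, sol, la, ti} and plot 3 has {fa, la, ti}, leaving only mi.
Block 4, plot 7: block 4 has {mi, sol, ti} and plot 7 has {do, re, sol, la, ti}, leaving only fa.
Block 4, plot 6: block 4 has {mi, fa, sol, ti} and plot 6 has {do, re, sol, ti}, leaving only la.
Block 6 already has {do, re, mi, sol, ti} and plot 6 already has {do, re, sol, la, ti}, so block 6, plot 6 must be fa.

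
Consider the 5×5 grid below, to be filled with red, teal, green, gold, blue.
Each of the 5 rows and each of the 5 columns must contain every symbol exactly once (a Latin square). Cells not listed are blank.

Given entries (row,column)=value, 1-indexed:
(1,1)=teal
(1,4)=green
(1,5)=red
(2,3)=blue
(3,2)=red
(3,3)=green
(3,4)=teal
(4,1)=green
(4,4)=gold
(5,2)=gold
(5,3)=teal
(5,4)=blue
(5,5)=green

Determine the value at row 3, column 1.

Row 1, column 2: row 1 has {red, teal, green} and column 2 has {red, gold}, leaving only blue.
Row 1, column 3: row 1 has {red, teal, green, blue} and column 3 has {teal, green, blue}, leaving only gold.
Row 2, column 4: row 2 has {blue} and column 4 has {teal, green, gold, blue}, leaving only red.
Row 2, column 1: row 2 has {red, blue} and column 1 has {teal, green}, leaving only gold.
Row 3 already has {red, teal, green} and column 1 already has {teal, green, gold}, so row 3, column 1 must be blue.

blue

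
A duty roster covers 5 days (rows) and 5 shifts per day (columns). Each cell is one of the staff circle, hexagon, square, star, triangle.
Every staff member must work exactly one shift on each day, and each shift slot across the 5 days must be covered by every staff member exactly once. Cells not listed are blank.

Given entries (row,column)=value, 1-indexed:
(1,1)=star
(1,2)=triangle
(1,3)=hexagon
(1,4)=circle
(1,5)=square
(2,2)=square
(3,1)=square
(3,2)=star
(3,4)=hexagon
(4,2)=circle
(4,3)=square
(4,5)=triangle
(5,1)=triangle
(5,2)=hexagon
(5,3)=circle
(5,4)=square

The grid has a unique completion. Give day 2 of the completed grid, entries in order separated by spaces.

circle square star triangle hexagon

Day 3, shift 3: day 3 has {hexagon, square, star} and shift 3 has {circle, hexagon, square}, leaving only triangle.
Day 2, shift 3: day 2 has {square} and shift 3 has {circle, hexagon, square, triangle}, leaving only star.
Day 2, shift 4: day 2 has {square, star} and shift 4 has {circle, hexagon, square}, leaving only triangle.
Day 3, shift 5: day 3 has {hexagon, square, star, triangle} and shift 5 has {square, triangle}, leaving only circle.
Day 2, shift 5: day 2 has {square, star, triangle} and shift 5 has {circle, square, triangle}, leaving only hexagon.
Day 2, shift 1: day 2 has {hexagon, square, star, triangle} and shift 1 has {square, star, triangle}, leaving only circle.
So day 2 reads: circle square star triangle hexagon.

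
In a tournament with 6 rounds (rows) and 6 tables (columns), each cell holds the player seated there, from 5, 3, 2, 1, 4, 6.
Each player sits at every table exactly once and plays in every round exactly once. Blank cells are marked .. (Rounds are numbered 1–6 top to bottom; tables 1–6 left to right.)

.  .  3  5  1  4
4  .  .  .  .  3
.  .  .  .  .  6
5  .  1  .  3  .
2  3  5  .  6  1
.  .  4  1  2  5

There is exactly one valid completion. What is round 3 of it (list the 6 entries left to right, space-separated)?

Round 3, table 3: round 3 has {6} and table 3 has {5, 3, 1, 4}, leaving only 2.
Round 1, table 1: round 1 has {5, 3, 1, 4} and table 1 has {5, 2, 4}, leaving only 6.
Round 1, table 2: round 1 has {5, 3, 1, 4, 6} and table 2 has {3}, leaving only 2.
Round 2, table 3: round 2 has {3, 4} and table 3 has {5, 3, 2, 1, 4}, leaving only 6.
Round 2, table 4: round 2 has {3, 4, 6} and table 4 has {5, 1}, leaving only 2.
Round 2, table 5: round 2 has {3, 2, 4, 6} and table 5 has {3, 2, 1, 6}, leaving only 5.
Round 3, table 5: round 3 has {2, 6} and table 5 has {5, 3, 2, 1, 6}, leaving only 4.
Round 3, table 4: round 3 has {2, 4, 6} and table 4 has {5, 2, 1}, leaving only 3.
Round 3, table 1: round 3 has {3, 2, 4, 6} and table 1 has {5, 2, 4, 6}, leaving only 1.
Round 3, table 2: round 3 has {3, 2, 1, 4, 6} and table 2 has {3, 2}, leaving only 5.
So round 3 reads: 1 5 2 3 4 6.

1 5 2 3 4 6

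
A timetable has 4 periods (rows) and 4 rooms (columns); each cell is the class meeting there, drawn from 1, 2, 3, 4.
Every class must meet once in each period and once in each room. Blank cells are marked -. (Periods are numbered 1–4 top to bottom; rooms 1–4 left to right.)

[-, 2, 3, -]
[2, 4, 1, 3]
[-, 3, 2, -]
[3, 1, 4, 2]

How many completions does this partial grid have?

2

Period 1, room 1: eliminating its period and room leaves {1, 4}.
Period 1, room 4: eliminating its period and room leaves {1, 4}.
Period 3, room 1: eliminating its period and room leaves {1, 4}.
Period 3, room 4: eliminating its period and room leaves {1, 4}.
Enumerating the assignments across these blanks that avoid any period or room repeat gives 2 completions.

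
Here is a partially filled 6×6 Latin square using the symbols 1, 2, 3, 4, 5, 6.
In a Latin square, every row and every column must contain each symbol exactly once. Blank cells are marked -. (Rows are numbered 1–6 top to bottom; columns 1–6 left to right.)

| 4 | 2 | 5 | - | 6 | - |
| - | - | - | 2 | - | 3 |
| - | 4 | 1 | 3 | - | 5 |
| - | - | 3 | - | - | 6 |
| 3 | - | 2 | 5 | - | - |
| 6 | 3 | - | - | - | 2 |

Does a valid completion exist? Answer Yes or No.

Row 1, column 4: row 1 has {2, 4, 5, 6} and column 4 has {2, 3, 5}, so it must be 1.
Now row 1, column 6: row 1 together with column 6 already contain {1, 2, 3, 4, 5, 6} — every symbol — so nothing can go there. The grid has no valid completion.

No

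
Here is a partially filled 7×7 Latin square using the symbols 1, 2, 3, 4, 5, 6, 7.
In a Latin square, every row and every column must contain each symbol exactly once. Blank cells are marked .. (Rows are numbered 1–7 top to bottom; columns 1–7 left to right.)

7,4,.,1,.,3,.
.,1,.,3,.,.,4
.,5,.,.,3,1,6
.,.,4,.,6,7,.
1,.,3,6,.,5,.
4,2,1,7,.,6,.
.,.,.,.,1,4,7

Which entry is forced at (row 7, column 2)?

Row 2, column 6: row 2 has {1, 3, 4} and column 6 has {1, 3, 4, 5, 6, 7}, leaving only 2.
Row 3, column 1: row 3 has {1, 3, 5, 6} and column 1 has {1, 4, 7}, leaving only 2.
Row 3, column 3: row 3 has {1, 2, 3, 5, 6} and column 3 has {1, 3, 4}, leaving only 7.
Row 3, column 4: row 3 has {1, 2, 3, 5, 6, 7} and column 4 has {1, 3, 6, 7}, leaving only 4.
Row 4, column 2: row 4 has {4, 6, 7} and column 2 has {1, 2, 4, 5}, leaving only 3.
Row 7 already has {1, 4, 7} and column 2 already has {1, 2, 3, 4, 5}, so row 7, column 2 must be 6.

6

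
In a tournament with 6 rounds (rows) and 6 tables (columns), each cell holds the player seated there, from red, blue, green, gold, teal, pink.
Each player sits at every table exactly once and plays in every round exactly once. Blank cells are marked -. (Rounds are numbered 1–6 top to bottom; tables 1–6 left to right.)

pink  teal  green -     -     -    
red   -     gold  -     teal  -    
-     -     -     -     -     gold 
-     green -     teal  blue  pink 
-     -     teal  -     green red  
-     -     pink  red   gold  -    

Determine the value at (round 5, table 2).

gold

Round 1, table 5: round 1 has {green, teal, pink} and table 5 has {blue, green, gold, teal}, leaving only red.
Round 1, table 6: round 1 has {red, green, teal, pink} and table 6 has {red, gold, pink}, leaving only blue.
Round 1, table 4: round 1 has {red, blue, green, teal, pink} and table 4 has {red, teal}, leaving only gold.
Round 2, table 6: round 2 has {red, gold, teal} and table 6 has {red, blue, gold, pink}, leaving only green.
Round 3, table 5: round 3 has {gold} and table 5 has {red, blue, green, gold, teal}, leaving only pink.
Round 4, table 1: round 4 has {blue, green, teal, pink} and table 1 has {red, pink}, leaving only gold.
Round 4, table 3: round 4 has {blue, green, gold, teal, pink} and table 3 has {green, gold, teal, pink}, leaving only red.
Round 3, table 3: round 3 has {gold, pink} and table 3 has {red, green, gold, teal, pink}, leaving only blue.
Round 3, table 2: round 3 has {blue, gold, pink} and table 2 has {green, teal}, leaving only red.
Round 3, table 4: round 3 has {red, blue, gold, pink} and table 4 has {red, gold, teal}, leaving only green.
Round 3, table 1: round 3 has {red, blue, green, gold, pink} and table 1 has {red, gold, pink}, leaving only teal.
Round 5, table 1: round 5 has {red, green, teal} and table 1 has {red, gold, teal, pink}, leaving only blue.
Round 5, table 4: round 5 has {red, blue, green, teal} and table 4 has {red, green, gold, teal}, leaving only pink.
Round 5 already has {red, blue, green, teal, pink} and table 2 already has {red, green, teal}, so round 5, table 2 must be gold.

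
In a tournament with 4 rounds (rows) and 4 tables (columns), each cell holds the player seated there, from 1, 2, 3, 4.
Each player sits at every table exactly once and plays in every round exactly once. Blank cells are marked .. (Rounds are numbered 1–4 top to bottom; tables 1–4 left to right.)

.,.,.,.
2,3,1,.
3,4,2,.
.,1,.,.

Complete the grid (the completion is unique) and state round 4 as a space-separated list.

4 1 3 2

Round 4, table 1: round 4 has {1} and table 1 has {2, 3}, leaving only 4.
Round 4, table 3: round 4 has {1, 4} and table 3 has {1, 2}, leaving only 3.
Round 4, table 4: round 4 has {1, 3, 4} and table 4 has {}, leaving only 2.
So round 4 reads: 4 1 3 2.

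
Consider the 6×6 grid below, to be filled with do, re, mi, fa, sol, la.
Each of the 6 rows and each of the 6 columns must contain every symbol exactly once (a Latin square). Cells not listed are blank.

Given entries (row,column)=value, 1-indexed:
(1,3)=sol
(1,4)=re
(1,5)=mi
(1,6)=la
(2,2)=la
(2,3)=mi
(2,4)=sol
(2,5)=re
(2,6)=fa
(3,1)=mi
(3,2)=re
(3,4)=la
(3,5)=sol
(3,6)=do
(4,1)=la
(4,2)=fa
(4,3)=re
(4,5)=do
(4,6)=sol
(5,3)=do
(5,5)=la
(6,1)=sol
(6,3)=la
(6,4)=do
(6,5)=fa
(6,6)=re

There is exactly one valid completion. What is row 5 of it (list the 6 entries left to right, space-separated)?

re sol do fa la mi

Row 5, column 6: row 5 has {do, la} and column 6 has {do, re, fa, sol, la}, leaving only mi.
Row 5, column 2: row 5 has {do, mi, la} and column 2 has {re, fa, la}, leaving only sol.
Row 5, column 4: row 5 has {do, mi, sol, la} and column 4 has {do, re, sol, la}, leaving only fa.
Row 5, column 1: row 5 has {do, mi, fa, sol, la} and column 1 has {mi, sol, la}, leaving only re.
So row 5 reads: re sol do fa la mi.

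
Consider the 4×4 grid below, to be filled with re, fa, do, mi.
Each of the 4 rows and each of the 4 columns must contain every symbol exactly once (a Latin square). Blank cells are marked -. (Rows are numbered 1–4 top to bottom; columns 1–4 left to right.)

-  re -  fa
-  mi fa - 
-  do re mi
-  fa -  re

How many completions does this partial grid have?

Row 1, column 1: eliminating its row and column leaves {do, mi}.
Row 1, column 3: eliminating its row and column leaves {do, mi}.
Row 2, column 1: eliminating its row and column leaves {re, do}.
Row 2, column 4: eliminating its row and column leaves {do}.
Row 3, column 1: eliminating its row and column leaves {fa}.
Row 4, column 1: eliminating its row and column leaves {do, mi}.
Row 4, column 3: eliminating its row and column leaves {do, mi}.
Enumerating the assignments across these blanks that avoid any row or column repeat gives 2 completions.

2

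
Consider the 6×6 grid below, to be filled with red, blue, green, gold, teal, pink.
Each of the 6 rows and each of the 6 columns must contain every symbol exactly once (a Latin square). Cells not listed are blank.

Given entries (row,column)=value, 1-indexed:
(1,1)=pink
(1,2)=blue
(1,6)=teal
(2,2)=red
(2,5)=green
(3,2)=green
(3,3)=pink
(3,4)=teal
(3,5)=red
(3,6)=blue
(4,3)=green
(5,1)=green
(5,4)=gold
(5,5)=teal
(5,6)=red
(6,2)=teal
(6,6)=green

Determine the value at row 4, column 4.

red

Row 1, column 5: row 1 has {blue, teal, pink} and column 5 has {red, green, teal}, leaving only gold.
Row 1, column 3: row 1 has {blue, gold, teal, pink} and column 3 has {green, pink}, leaving only red.
Row 1, column 4: row 1 has {red, blue, gold, teal, pink} and column 4 has {gold, teal}, leaving only green.
Row 3, column 1: row 3 has {red, blue, green, teal, pink} and column 1 has {green, pink}, leaving only gold.
Row 5, column 2: row 5 has {red, green, gold, teal} and column 2 has {red, blue, green, teal}, leaving only pink.
Row 4, column 2: row 4 has {green} and column 2 has {red, blue, green, teal, pink}, leaving only gold.
Row 4, column 6: row 4 has {green, gold} and column 6 has {red, blue, green, teal}, leaving only pink.
Row 2, column 6: row 2 has {red, green} and column 6 has {red, blue, green, teal, pink}, leaving only gold.
Row 4, column 5: row 4 has {green, gold, pink} and column 5 has {red, green, gold, teal}, leaving only blue.
Row 4 already has {blue, green, gold, pink} and column 4 already has {green, gold, teal}, so row 4, column 4 must be red.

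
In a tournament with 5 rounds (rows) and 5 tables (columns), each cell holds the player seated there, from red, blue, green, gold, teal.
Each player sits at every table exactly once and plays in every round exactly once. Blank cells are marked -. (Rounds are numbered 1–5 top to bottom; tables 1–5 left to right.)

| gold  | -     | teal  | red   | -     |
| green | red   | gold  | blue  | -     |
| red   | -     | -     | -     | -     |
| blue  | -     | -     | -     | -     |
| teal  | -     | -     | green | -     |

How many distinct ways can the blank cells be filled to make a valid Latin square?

5

Round 1, table 2: eliminating its round and table leaves {blue, green}.
Round 1, table 5: eliminating its round and table leaves {blue, green}.
Round 2, table 5: eliminating its round and table leaves {teal}.
Round 3, table 2: eliminating its round and table leaves {blue, green, gold, teal}.
Round 3, table 3: eliminating its round and table leaves {blue, green}.
Round 3, table 4: eliminating its round and table leaves {gold, teal}.
Round 3, table 5: eliminating its round and table leaves {blue, green, gold, teal}.
Round 4, table 2: eliminating its round and table leaves {green, gold, teal}.
Round 4, table 3: eliminating its round and table leaves {red, green}.
Round 4, table 4: eliminating its round and table leaves {gold, teal}.
Round 4, table 5: eliminating its round and table leaves {red, green, gold, teal}.
Round 5, table 2: eliminating its round and table leaves {blue, gold}.
Round 5, table 3: eliminating its round and table leaves {red, blue}.
Round 5, table 5: eliminating its round and table leaves {red, blue, gold}.
Enumerating the assignments across these blanks that avoid any round or table repeat gives 5 completions.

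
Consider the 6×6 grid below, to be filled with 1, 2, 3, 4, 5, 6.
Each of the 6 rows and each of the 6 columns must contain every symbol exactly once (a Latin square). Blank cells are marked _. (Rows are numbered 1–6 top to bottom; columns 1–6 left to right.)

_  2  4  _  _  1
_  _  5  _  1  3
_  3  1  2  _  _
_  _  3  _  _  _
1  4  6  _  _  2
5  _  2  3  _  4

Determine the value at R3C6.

Row 2, column 2: row 2 has {1, 3, 5} and column 2 has {2, 3, 4}, leaving only 6.
Row 2, column 4: row 2 has {1, 3, 5, 6} and column 4 has {2, 3}, leaving only 4.
Row 2, column 1: row 2 has {1, 3, 4, 5, 6} and column 1 has {1, 5}, leaving only 2.
Row 5, column 4: row 5 has {1, 2, 4, 6} and column 4 has {2, 3, 4}, leaving only 5.
Row 1, column 4: row 1 has {1, 2, 4} and column 4 has {2, 3, 4, 5}, leaving only 6.
Row 1, column 1: row 1 has {1, 2, 4, 6} and column 1 has {1, 2, 5}, leaving only 3.
Row 1, column 5: row 1 has {1, 2, 3, 4, 6} and column 5 has {1}, leaving only 5.
Row 4, column 4: row 4 has {3} and column 4 has {2, 3, 4, 5, 6}, leaving only 1.
Row 4, column 2: row 4 has {1, 3} and column 2 has {2, 3, 4, 6}, leaving only 5.
Row 4, column 6: row 4 has {1, 3, 5} and column 6 has {1, 2, 3, 4}, leaving only 6.
Row 3 already has {1, 2, 3} and column 6 already has {1, 2, 3, 4, 6}, so row 3, column 6 must be 5.

5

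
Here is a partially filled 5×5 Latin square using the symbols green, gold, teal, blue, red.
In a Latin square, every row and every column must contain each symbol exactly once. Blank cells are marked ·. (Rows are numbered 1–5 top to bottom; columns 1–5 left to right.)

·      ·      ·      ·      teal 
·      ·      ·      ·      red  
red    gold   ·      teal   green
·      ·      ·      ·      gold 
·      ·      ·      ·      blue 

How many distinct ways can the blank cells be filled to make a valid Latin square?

56

Row 1, column 1: eliminating its row and column leaves {green, gold, blue}.
Row 1, column 2: eliminating its row and column leaves {green, blue, red}.
Row 1, column 3: eliminating its row and column leaves {green, gold, blue, red}.
Row 1, column 4: eliminating its row and column leaves {green, gold, blue, red}.
Row 2, column 1: eliminating its row and column leaves {green, gold, teal, blue}.
Row 2, column 2: eliminating its row and column leaves {green, teal, blue}.
Row 2, column 3: eliminating its row and column leaves {green, gold, teal, blue}.
Row 2, column 4: eliminating its row and column leaves {green, gold, blue}.
Row 3, column 3: eliminating its row and column leaves {blue}.
Row 4, column 1: eliminating its row and column leaves {green, teal, blue}.
Row 4, column 2: eliminating its row and column leaves {green, teal, blue, red}.
Row 4, column 3: eliminating its row and column leaves {green, teal, blue, red}.
Row 4, column 4: eliminating its row and column leaves {green, blue, red}.
Row 5, column 1: eliminating its row and column leaves {green, gold, teal}.
Row 5, column 2: eliminating its row and column leaves {green, teal, red}.
Row 5, column 3: eliminating its row and column leaves {green, gold, teal, red}.
Row 5, column 4: eliminating its row and column leaves {green, gold, red}.
Enumerating the assignments across these blanks that avoid any row or column repeat gives 56 completions.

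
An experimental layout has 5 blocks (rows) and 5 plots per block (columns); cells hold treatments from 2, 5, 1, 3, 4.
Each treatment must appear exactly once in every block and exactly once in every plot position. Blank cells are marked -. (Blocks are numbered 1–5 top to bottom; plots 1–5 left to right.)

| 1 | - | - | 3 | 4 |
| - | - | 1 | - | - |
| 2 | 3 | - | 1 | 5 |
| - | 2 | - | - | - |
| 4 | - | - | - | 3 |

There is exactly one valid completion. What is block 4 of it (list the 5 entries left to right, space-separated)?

5 2 3 4 1

Block 4, plot 5: block 4 has {2} and plot 5 has {5, 3, 4}, leaving only 1.
Block 1, plot 2: block 1 has {1, 3, 4} and plot 2 has {2, 3}, leaving only 5.
Block 1, plot 3: block 1 has {5, 1, 3, 4} and plot 3 has {1}, leaving only 2.
Block 2, plot 2: block 2 has {1} and plot 2 has {2, 5, 3}, leaving only 4.
Block 2, plot 5: block 2 has {1, 4} and plot 5 has {5, 1, 3, 4}, leaving only 2.
Block 2, plot 4: block 2 has {2, 1, 4} and plot 4 has {1, 3}, leaving only 5.
Block 4, plot 4: block 4 has {2, 1} and plot 4 has {5, 1, 3}, leaving only 4.
Block 2, plot 1: block 2 has {2, 5, 1, 4} and plot 1 has {2, 1, 4}, leaving only 3.
Block 4, plot 1: block 4 has {2, 1, 4} and plot 1 has {2, 1, 3, 4}, leaving only 5.
Block 4, plot 3: block 4 has {2, 5, 1, 4} and plot 3 has {2, 1}, leaving only 3.
So block 4 reads: 5 2 3 4 1.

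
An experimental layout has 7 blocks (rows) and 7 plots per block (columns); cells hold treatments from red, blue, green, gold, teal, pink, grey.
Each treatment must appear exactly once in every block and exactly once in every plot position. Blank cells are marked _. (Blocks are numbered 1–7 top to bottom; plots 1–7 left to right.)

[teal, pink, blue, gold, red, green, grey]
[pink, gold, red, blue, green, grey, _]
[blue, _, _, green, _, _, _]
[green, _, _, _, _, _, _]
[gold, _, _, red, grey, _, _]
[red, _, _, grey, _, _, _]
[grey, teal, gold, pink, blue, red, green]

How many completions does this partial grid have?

Block 2, plot 7: eliminating its block and plot leaves {teal}.
Block 3, plot 2: eliminating its block and plot leaves {red, grey}.
Block 3, plot 3: eliminating its block and plot leaves {teal, pink, grey}.
Block 3, plot 5: eliminating its block and plot leaves {gold, teal, pink}.
Block 3, plot 6: eliminating its block and plot leaves {gold, teal, pink}.
Block 3, plot 7: eliminating its block and plot leaves {red, gold, teal, pink}.
Block 4, plot 2: eliminating its block and plot leaves {red, blue, grey}.
Block 4, plot 3: eliminating its block and plot leaves {teal, pink, grey}.
Block 4, plot 4: eliminating its block and plot leaves {teal}.
Block 4, plot 5: eliminating its block and plot leaves {gold, teal, pink}.
Block 4, plot 6: eliminating its block and plot leaves {blue, gold, teal, pink}.
Block 4, plot 7: eliminating its block and plot leaves {red, blue, gold, teal, pink}.
Block 5, plot 2: eliminating its block and plot leaves {blue, green}.
Block 5, plot 3: eliminating its block and plot leaves {green, teal, pink}.
Block 5, plot 6: eliminating its block and plot leaves {blue, teal, pink}.
Block 5, plot 7: eliminating its block and plot leaves {blue, teal, pink}.
Block 6, plot 2: eliminating its block and plot leaves {blue, green}.
Block 6, plot 3: eliminating its block and plot leaves {green, teal, pink}.
Block 6, plot 5: eliminating its block and plot leaves {gold, teal, pink}.
Block 6, plot 6: eliminating its block and plot leaves {blue, gold, teal, pink}.
Block 6, plot 7: eliminating its block and plot leaves {blue, gold, teal, pink}.
Enumerating the assignments across these blanks that avoid any block or plot repeat gives 15 completions.

15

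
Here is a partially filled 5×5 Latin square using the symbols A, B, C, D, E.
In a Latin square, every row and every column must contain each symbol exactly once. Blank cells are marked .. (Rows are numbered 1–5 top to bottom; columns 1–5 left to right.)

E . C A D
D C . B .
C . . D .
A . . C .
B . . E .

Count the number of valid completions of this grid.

3

Row 1, column 2: eliminating its row and column leaves {B}.
Row 2, column 3: eliminating its row and column leaves {A, E}.
Row 2, column 5: eliminating its row and column leaves {A, E}.
Row 3, column 2: eliminating its row and column leaves {A, B, E}.
Row 3, column 3: eliminating its row and column leaves {A, B, E}.
Row 3, column 5: eliminating its row and column leaves {A, B, E}.
Row 4, column 2: eliminating its row and column leaves {B, D, E}.
Row 4, column 3: eliminating its row and column leaves {B, D, E}.
Row 4, column 5: eliminating its row and column leaves {B, E}.
Row 5, column 2: eliminating its row and column leaves {A, D}.
Row 5, column 3: eliminating its row and column leaves {A, D}.
Row 5, column 5: eliminating its row and column leaves {A, C}.
Enumerating the assignments across these blanks that avoid any row or column repeat gives 3 completions.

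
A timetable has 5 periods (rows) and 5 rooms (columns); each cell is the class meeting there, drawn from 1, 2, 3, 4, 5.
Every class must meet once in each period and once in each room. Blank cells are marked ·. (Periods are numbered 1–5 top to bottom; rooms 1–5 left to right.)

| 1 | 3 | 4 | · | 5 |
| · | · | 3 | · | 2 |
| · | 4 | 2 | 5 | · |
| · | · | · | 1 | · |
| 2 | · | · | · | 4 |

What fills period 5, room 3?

Period 1, room 4: period 1 has {1, 3, 4, 5} and room 4 has {1, 5}, leaving only 2.
Period 2, room 4: period 2 has {2, 3} and room 4 has {1, 2, 5}, leaving only 4.
Period 2, room 1: period 2 has {2, 3, 4} and room 1 has {1, 2}, leaving only 5.
Period 2, room 2: period 2 has {2, 3, 4, 5} and room 2 has {3, 4}, leaving only 1.
Period 3, room 1: period 3 has {2, 4, 5} and room 1 has {1, 2, 5}, leaving only 3.
Period 3, room 5: period 3 has {2, 3, 4, 5} and room 5 has {2, 4, 5}, leaving only 1.
Period 4, room 1: period 4 has {1} and room 1 has {1, 2, 3, 5}, leaving only 4.
Period 4, room 3: period 4 has {1, 4} and room 3 has {2, 3, 4}, leaving only 5.
Period 5 already has {2, 4} and room 3 already has {2, 3, 4, 5}, so period 5, room 3 must be 1.

1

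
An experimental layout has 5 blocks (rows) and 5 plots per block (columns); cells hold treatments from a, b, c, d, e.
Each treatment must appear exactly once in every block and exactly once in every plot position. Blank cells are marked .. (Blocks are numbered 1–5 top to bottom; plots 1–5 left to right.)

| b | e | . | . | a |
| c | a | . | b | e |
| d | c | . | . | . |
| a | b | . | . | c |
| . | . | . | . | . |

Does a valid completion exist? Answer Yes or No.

Block 2, plot 3: block 2 has {a, b, c, e} and plot 3 has {}, so it must be d.
Block 1, plot 3: block 1 has {a, b, e} and plot 3 has {d}, so it must be c.
Block 1, plot 4: block 1 has {a, b, c, e} and plot 4 has {b}, so it must be d.
Block 3, plot 5: block 3 has {c, d} and plot 5 has {a, c, e}, so it must be b.
Block 4, plot 3: block 4 has {a, b, c} and plot 3 has {c, d}, so it must be e.
Now block 4, plot 4: block 4 together with plot 4 already contain {a, b, c, d, e} — every symbol — so nothing can go there. The grid has no valid completion.

No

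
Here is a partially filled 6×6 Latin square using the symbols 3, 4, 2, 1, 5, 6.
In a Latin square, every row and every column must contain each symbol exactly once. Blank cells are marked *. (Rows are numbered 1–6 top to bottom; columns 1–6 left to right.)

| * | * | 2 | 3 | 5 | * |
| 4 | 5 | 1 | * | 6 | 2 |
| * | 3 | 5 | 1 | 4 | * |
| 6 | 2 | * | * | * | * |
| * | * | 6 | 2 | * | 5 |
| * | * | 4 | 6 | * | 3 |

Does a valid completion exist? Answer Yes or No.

No

Row 2, column 4: row 2 together with column 4 already contain {3, 4, 2, 1, 5, 6} — every symbol — so nothing can go there. The grid has no valid completion.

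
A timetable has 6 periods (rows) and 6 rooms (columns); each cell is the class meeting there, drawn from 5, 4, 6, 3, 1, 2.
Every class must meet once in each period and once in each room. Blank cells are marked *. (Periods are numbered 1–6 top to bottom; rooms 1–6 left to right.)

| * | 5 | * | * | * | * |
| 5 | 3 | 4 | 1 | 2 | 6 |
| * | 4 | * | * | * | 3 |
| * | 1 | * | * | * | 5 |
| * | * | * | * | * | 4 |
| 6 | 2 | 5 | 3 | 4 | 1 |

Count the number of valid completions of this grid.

14

Period 1, room 1: eliminating its period and room leaves {4, 3, 1, 2}.
Period 1, room 3: eliminating its period and room leaves {6, 3, 1, 2}.
Period 1, room 4: eliminating its period and room leaves {4, 6, 2}.
Period 1, room 5: eliminating its period and room leaves {6, 3, 1}.
Period 1, room 6: eliminating its period and room leaves {2}.
Period 3, room 1: eliminating its period and room leaves {1, 2}.
Period 3, room 3: eliminating its period and room leaves {6, 1, 2}.
Period 3, room 4: eliminating its period and room leaves {5, 6, 2}.
Period 3, room 5: eliminating its period and room leaves {5, 6, 1}.
Period 4, room 1: eliminating its period and room leaves {4, 3, 2}.
Period 4, room 3: eliminating its period and room leaves {6, 3, 2}.
Period 4, room 4: eliminating its period and room leaves {4, 6, 2}.
Period 4, room 5: eliminating its period and room leaves {6, 3}.
Period 5, room 1: eliminating its period and room leaves {3, 1, 2}.
Period 5, room 2: eliminating its period and room leaves {6}.
Period 5, room 3: eliminating its period and room leaves {6, 3, 1, 2}.
Period 5, room 4: eliminating its period and room leaves {5, 6, 2}.
Period 5, room 5: eliminating its period and room leaves {5, 6, 3, 1}.
Enumerating the assignments across these blanks that avoid any period or room repeat gives 14 completions.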